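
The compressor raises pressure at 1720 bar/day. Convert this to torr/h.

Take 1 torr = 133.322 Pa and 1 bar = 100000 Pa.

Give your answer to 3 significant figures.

5.38×10⁴ torr/h

1720 bar/day × 100000 Pa/bar ÷ 86400 s/day = 1990.74 Pa/s
1990.74 Pa/s ÷ 133.322 Pa/torr × 3600 s/h = 53754.5 torr/h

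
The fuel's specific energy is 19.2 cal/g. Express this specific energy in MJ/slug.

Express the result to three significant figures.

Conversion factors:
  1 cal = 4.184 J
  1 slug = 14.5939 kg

19.2 cal/g × 4.184 J/cal ÷ 0.001 kg/g = 80332.8 J/kg
80332.8 J/kg ÷ 1000000 J/MJ × 14.5939 kg/slug = 1.17237 MJ/slug

1.17 MJ/slug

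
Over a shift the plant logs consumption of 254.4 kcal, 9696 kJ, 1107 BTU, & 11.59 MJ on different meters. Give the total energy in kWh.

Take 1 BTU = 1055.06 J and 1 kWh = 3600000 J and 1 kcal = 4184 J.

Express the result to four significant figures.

6.533 kWh

254.4 kcal × 4184 = 1.06441×10⁶ J
9696 kJ × 1000 = 9.696×10⁶ J
1107 BTU × 1055.06 = 1.16795×10⁶ J
11.59 MJ × 1000000 = 1.159×10⁷ J
Total: 1.06441×10⁶ + 9.696×10⁶ + 1.16795×10⁶ + 1.159×10⁷ = 2.35184×10⁷ J
In kWh: 2.35184×10⁷ / 3600000 = 6.53289 kWh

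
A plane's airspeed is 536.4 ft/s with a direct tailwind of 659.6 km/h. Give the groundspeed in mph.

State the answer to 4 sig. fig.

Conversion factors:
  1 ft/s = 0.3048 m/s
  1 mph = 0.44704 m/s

775.6 mph

536.4 ft/s × 0.3048 = 163.495 m/s
659.6 km/h × (1/3.6) = 183.222 m/s
Total: 163.495 + 183.222 = 346.717 m/s
In mph: 346.717 / 0.44704 = 775.584 mph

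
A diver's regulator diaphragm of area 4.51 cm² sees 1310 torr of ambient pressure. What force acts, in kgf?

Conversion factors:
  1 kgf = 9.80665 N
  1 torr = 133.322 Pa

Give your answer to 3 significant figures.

1310 torr × 133.322 → 174652 Pa
4.51 cm² × 0.0001 → 4.51×10⁻⁴ m²
F = P × A = 174652 Pa × 4.51×10⁻⁴ m² = 78.7681 N
78.7681 N ÷ (9.80665 N/kgf) = 8.03211 kgf

8.03 kgf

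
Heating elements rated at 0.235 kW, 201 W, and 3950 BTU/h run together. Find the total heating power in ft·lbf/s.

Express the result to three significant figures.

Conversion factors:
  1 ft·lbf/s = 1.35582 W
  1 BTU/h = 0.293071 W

0.235 kW × 1000 = 235 W
201 W (already W)
3950 BTU/h × 0.293071 = 1157.63 W
Combined: 235 + 201 + 1157.63 = 1593.63 W
In ft·lbf/s: 1593.63 / 1.35582 = 1175.4 ft·lbf/s

1180 ft·lbf/s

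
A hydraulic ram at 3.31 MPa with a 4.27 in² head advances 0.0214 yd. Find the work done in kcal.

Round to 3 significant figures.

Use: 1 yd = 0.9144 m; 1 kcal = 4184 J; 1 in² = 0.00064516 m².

3.31 MPa → 3.31×10⁶ Pa
4.27 in² → 0.00275483 m²
F = P × A = 3.31×10⁶ × 0.00275483 = 9118.49 N
0.0214 yd → 0.0195682 m
W = F × d = 9118.49 × 0.0195682 = 178.432 J
In kcal: 178.432 / 4184 = 0.0426463 kcal

0.0426 kcal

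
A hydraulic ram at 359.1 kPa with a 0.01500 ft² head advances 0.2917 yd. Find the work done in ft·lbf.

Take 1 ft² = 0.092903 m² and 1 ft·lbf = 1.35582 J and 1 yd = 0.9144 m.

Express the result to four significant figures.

359.1 kPa → 359100 Pa
0.01500 ft² → 0.00139354 m²
F = P × A = 359100 × 0.00139354 = 500.42 N
0.2917 yd → 0.26673 m
W = F × d = 500.42 × 0.26673 = 133.477 J
In ft·lbf: 133.477 / 1.35582 = 98.4474 ft·lbf

98.45 ft·lbf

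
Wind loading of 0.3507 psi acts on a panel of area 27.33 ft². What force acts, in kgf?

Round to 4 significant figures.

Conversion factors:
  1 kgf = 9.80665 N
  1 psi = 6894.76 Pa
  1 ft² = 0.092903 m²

626.0 kgf

0.3507 psi × 6894.76 → 2417.99 Pa
27.33 ft² × 0.092903 → 2.53904 m²
F = P × A = 2417.99 Pa × 2.53904 m² = 6139.37 N
6139.37 N ÷ (9.80665 N/kgf) = 626.042 kgf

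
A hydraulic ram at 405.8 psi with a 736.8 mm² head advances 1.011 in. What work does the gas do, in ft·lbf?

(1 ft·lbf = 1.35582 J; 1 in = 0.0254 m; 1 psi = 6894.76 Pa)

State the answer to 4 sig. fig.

39.04 ft·lbf

405.8 psi → 2.79789×10⁶ Pa
736.8 mm² → 7.368×10⁻⁴ m²
F = P × A = 2.79789×10⁶ × 7.368×10⁻⁴ = 2061.49 N
1.011 in → 0.0256794 m
W = F × d = 2061.49 × 0.0256794 = 52.9378 J
In ft·lbf: 52.9378 / 1.35582 = 39.0449 ft·lbf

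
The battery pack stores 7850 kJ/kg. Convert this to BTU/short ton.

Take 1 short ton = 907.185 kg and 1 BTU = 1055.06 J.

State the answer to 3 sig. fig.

7850 kJ/kg × 1000 J/kJ = 7.85×10⁶ J/kg
7.85×10⁶ J/kg ÷ 1055.06 J/BTU × 907.185 kg/short ton = 6.74976×10⁶ BTU/short ton

6.75×10⁶ BTU/short ton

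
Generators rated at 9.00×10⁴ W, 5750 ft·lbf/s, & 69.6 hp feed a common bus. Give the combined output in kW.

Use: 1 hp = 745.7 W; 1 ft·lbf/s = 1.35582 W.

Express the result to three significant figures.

9.00×10⁴ W (already W)
5750 ft·lbf/s × 1.35582 = 7795.96 W
69.6 hp × 745.7 = 51900.7 W
Combined: 90000 + 7795.96 + 51900.7 = 149697 W
In kW: 149697 / 1000 = 149.697 kW

150 kW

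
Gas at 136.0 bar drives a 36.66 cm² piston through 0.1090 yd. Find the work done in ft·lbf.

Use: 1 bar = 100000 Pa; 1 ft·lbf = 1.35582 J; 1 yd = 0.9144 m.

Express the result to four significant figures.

3665 ft·lbf

136.0 bar → 1.36×10⁷ Pa
36.66 cm² → 0.003666 m²
F = P × A = 1.36×10⁷ × 0.003666 = 49857.6 N
0.1090 yd → 0.0996696 m
W = F × d = 49857.6 × 0.0996696 = 4969.29 J
In ft·lbf: 4969.29 / 1.35582 = 3665.15 ft·lbf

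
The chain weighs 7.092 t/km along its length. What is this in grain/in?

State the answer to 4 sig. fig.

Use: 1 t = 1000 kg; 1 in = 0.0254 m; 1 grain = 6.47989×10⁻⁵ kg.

7.092 t/km × 1000 kg/t ÷ 1000 m/km = 7.092 kg/m
7.092 kg/m ÷ 6.47989×10⁻⁵ kg/grain × 0.0254 m/in = 2779.94 grain/in

2780 grain/in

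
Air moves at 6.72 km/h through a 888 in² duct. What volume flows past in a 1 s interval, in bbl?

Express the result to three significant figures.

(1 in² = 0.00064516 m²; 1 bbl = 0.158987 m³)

6.73 bbl

6.72 km/h × (1/3.6) → 1.86667 m/s
888 in² × 0.00064516 → 0.572902 m²
V = v × A × t = 1.86667 m/s × 0.572902 m² × 1 s = 1.06942 m³
1.06942 m³ ÷ (0.158987 m³/bbl) = 6.72646 bbl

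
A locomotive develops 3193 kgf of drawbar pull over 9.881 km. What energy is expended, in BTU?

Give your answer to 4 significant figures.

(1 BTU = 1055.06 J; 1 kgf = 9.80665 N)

2.933×10⁵ BTU

3193 kgf × 9.80665 → 31312.6 N
9.881 km × 1000 → 9881 m
W = F × d = 31312.6 N × 9881 m = 3.094×10⁸ J
3.094×10⁸ J ÷ (1055.06 J/BTU) = 293253 BTU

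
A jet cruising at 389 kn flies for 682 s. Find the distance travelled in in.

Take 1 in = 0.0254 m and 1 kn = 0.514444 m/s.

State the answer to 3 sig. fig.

389 kn × 0.514444 = 200.119 m/s
d = v × t = 200.119 m/s × 682 s = 136481 m
136481 m ÷ (0.0254 m/in) = 5.37327×10⁶ in

5.37×10⁶ in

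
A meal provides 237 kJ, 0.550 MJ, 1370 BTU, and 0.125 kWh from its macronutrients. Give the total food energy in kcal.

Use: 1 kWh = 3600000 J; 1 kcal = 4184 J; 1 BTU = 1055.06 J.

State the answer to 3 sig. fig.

641 kcal

237 kJ × 1000 → 237000 J
0.550 MJ × 1000000 → 550000 J
1370 BTU × 1055.06 → 1.44543×10⁶ J
0.125 kWh × 3600000 → 450000 J
Total: 237000 + 550000 + 1.44543×10⁶ + 450000 = 2.68243×10⁶ J
In kcal: 2.68243×10⁶ / 4184 = 641.116 kcal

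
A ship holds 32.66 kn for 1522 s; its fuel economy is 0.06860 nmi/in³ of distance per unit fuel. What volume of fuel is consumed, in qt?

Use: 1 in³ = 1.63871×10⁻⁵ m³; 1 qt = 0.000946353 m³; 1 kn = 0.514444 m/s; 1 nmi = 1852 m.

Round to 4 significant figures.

3.485 qt

32.66 kn → 16.8017 m/s
d = v × t = 16.8017 × 1522 = 25572.2 m
0.06860 nmi/in³ → 7.75288×10⁶ m/m³
V = d / (distance per unit fuel) = 25572.2 / 7.75288×10⁶ = 0.00329841 m³
In qt: 0.00329841 / 0.000946353 = 3.48539 qt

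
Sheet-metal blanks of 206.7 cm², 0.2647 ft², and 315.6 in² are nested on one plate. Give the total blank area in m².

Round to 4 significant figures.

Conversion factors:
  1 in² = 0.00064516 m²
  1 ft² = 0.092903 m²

0.2489 m²

206.7 cm² × 0.0001 = 0.02067 m²
0.2647 ft² × 0.092903 = 0.0245914 m²
315.6 in² × 0.00064516 = 0.203612 m²
Combined: 0.02067 + 0.0245914 + 0.203612 = 0.248873 m²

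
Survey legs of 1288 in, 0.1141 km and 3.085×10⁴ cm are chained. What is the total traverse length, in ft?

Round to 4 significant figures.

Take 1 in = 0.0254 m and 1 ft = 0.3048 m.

1288 in × 0.0254 = 32.7152 m
0.1141 km × 1000 = 114.1 m
3.085×10⁴ cm × 0.01 = 308.5 m
Total: 32.7152 + 114.1 + 308.5 = 455.315 m
In ft: 455.315 / 0.3048 = 1493.82 ft

1494 ft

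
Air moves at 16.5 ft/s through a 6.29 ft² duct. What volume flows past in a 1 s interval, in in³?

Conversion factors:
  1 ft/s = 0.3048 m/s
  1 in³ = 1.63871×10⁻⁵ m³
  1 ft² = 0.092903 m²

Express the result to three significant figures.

16.5 ft/s × 0.3048 → 5.0292 m/s
6.29 ft² × 0.092903 → 0.58436 m²
V = v × A × t = 5.0292 m/s × 0.58436 m² × 1 s = 2.93886 m³
2.93886 m³ ÷ (1.63871×10⁻⁵ m³/in³) = 179340 in³

1.79×10⁵ in³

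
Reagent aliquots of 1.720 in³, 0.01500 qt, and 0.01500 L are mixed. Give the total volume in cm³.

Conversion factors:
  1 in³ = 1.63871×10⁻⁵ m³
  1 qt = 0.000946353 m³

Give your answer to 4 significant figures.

57.38 cm³

1.720 in³ × 1.63871×10⁻⁵ = 2.81858×10⁻⁵ m³
0.01500 qt × 0.000946353 = 1.41953×10⁻⁵ m³
0.01500 L × 0.001 = 1.5×10⁻⁵ m³
Combined: 2.81858×10⁻⁵ + 1.41953×10⁻⁵ + 1.5×10⁻⁵ = 5.73811×10⁻⁵ m³
In cm³: 5.73811×10⁻⁵ / 10⁻⁶ = 57.3811 cm³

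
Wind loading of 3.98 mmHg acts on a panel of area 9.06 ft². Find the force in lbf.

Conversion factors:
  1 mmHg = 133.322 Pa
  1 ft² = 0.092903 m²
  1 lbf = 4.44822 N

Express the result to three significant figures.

3.98 mmHg × 133.322 = 530.622 Pa
9.06 ft² × 0.092903 = 0.841701 m²
F = P × A = 530.622 Pa × 0.841701 m² = 446.625 N
446.625 N ÷ (4.44822 N/lbf) = 100.405 lbf

100 lbf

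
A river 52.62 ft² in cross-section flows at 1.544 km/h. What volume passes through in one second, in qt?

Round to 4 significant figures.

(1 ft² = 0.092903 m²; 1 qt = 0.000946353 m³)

1.544 km/h × (1/3.6) → 0.428889 m/s
52.62 ft² × 0.092903 → 4.88856 m²
V = v × A × t = 0.428889 m/s × 4.88856 m² × 1 s = 2.09665 m³
2.09665 m³ ÷ (0.000946353 m³/qt) = 2215.51 qt

2216 qt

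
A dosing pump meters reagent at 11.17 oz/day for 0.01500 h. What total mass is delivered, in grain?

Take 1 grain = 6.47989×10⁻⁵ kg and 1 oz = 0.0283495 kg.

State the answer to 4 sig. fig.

3.054 grain

11.17 oz/day → 3.66509×10⁻⁶ kg/s
0.01500 h → 54 s
m = ṁ × t = 3.66509×10⁻⁶ × 54 = 1.97915×10⁻⁴ kg
In grain: 1.97915×10⁻⁴ / 6.47989×10⁻⁵ = 3.0543 grain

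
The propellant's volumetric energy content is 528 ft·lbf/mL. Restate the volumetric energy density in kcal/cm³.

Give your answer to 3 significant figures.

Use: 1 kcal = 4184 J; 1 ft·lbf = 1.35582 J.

528 ft·lbf/mL × 1.35582 J/ft·lbf ÷ 10⁻⁶ m³/mL = 7.15873×10⁸ J/m³
7.15873×10⁸ J/m³ ÷ 4184 J/kcal × 10⁻⁶ m³/cm³ = 0.171098 kcal/cm³

0.171 kcal/cm³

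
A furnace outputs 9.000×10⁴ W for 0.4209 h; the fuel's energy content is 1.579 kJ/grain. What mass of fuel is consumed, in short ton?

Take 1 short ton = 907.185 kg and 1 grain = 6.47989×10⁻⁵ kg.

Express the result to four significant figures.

0.4209 h → 1515.24 s
E = P × t = 90000 × 1515.24 = 1.36372×10⁸ J
1.579 kJ/grain → 2.43677×10⁷ J/kg
m = E / e_s = 1.36372×10⁸ / 2.43677×10⁷ = 5.59642 kg
In short ton: 5.59642 / 907.185 = 0.006169 short ton

0.006169 short ton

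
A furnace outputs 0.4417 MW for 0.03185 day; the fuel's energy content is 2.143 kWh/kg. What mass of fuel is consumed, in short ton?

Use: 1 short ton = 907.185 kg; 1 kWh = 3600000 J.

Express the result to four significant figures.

0.1737 short ton

0.4417 MW → 441700 W
0.03185 day → 2751.84 s
E = P × t = 441700 × 2751.84 = 1.21549×10⁹ J
2.143 kWh/kg → 7.7148×10⁶ J/kg
m = E / e_s = 1.21549×10⁹ / 7.7148×10⁶ = 157.553 kg
In short ton: 157.553 / 907.185 = 0.173672 short ton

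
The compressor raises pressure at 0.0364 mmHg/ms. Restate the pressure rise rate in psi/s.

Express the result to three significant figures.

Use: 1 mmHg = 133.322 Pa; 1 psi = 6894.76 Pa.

0.0364 mmHg/ms × 133.322 Pa/mmHg ÷ 0.001 s/ms = 4852.92 Pa/s
4852.92 Pa/s ÷ 6894.76 Pa/psi = 0.703856 psi/s

0.704 psi/s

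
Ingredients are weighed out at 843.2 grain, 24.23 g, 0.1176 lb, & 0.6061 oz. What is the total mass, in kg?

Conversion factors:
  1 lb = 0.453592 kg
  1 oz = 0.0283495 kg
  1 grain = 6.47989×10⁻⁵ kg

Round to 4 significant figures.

0.1494 kg

843.2 grain × 6.47989×10⁻⁵ = 0.0546384 kg
24.23 g × 0.001 = 0.02423 kg
0.1176 lb × 0.453592 = 0.0533424 kg
0.6061 oz × 0.0283495 = 0.0171826 kg
Combined: 0.0546384 + 0.02423 + 0.0533424 + 0.0171826 = 0.149393 kg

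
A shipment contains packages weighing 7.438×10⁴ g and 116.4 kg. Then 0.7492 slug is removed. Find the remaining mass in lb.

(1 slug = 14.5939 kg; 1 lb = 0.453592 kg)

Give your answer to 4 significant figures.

396.5 lb

7.438×10⁴ g × 0.001 → 74.38 kg
116.4 kg (already kg)
0.7492 slug × 14.5939 → 10.9337 kg
Result: 74.38 + 116.4 − 10.9337 = 179.846 kg
In lb: 179.846 / 0.453592 = 396.493 lb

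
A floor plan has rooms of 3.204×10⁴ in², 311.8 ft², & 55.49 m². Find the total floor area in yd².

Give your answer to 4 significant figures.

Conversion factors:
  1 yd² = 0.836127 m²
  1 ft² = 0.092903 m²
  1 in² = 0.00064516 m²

125.7 yd²

3.204×10⁴ in² × 0.00064516 = 20.6709 m²
311.8 ft² × 0.092903 = 28.9672 m²
55.49 m² (already m²)
Sum: 20.6709 + 28.9672 + 55.49 = 105.128 m²
In yd²: 105.128 / 0.836127 = 125.732 yd²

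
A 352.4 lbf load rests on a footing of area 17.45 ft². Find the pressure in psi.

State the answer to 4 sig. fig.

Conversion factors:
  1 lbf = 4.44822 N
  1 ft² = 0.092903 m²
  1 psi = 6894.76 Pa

352.4 lbf × 4.44822 → 1567.55 N
17.45 ft² × 0.092903 → 1.62116 m²
P = F / A = 1567.55 N / 1.62116 m² = 966.931 Pa
966.931 Pa ÷ (6894.76 Pa/psi) = 0.140241 psi

0.1402 psi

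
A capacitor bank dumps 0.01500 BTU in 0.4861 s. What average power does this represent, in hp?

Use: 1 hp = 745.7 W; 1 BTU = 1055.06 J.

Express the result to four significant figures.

0.04366 hp

0.01500 BTU × 1055.06 = 15.8259 J
P = E / t = 15.8259 J / 0.4861 s = 32.5569 W
32.5569 W ÷ (745.7 W/hp) = 0.0436595 hp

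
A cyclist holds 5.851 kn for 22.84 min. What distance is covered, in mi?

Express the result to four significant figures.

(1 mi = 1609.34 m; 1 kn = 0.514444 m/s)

2.563 mi

5.851 kn × 0.514444 = 3.01001 m/s
22.84 min × 60 = 1370.4 s
d = v × t = 3.01001 m/s × 1370.4 s = 4124.92 m
4124.92 m ÷ (1609.34 m/mi) = 2.56311 mi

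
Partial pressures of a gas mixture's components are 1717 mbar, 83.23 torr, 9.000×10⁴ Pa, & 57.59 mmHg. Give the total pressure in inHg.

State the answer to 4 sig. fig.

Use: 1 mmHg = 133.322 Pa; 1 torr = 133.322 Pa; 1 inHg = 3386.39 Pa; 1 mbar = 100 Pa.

1717 mbar × 100 → 171700 Pa
83.23 torr × 133.322 → 11096.4 Pa
9.000×10⁴ Pa (already Pa)
57.59 mmHg × 133.322 → 7678.01 Pa
Combined: 171700 + 11096.4 + 90000 + 7678.01 = 280474 Pa
In inHg: 280474 / 3386.39 = 82.8239 inHg

82.82 inHg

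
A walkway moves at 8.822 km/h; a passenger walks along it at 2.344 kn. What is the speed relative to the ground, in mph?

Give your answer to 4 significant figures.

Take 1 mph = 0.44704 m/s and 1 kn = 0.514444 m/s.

8.179 mph

8.822 km/h × (1/3.6) = 2.45056 m/s
2.344 kn × 0.514444 = 1.20586 m/s
Sum: 2.45056 + 1.20586 = 3.65642 m/s
In mph: 3.65642 / 0.44704 = 8.17918 mph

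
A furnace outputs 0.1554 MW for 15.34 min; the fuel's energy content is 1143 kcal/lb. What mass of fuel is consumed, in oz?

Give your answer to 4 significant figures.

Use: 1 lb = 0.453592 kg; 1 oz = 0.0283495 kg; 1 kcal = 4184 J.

478.5 oz

0.1554 MW → 155400 W
15.34 min → 920.4 s
E = P × t = 155400 × 920.4 = 1.4303×10⁸ J
1143 kcal/lb → 1.05432×10⁷ J/kg
m = E / e_s = 1.4303×10⁸ / 1.05432×10⁷ = 13.5661 kg
In oz: 13.5661 / 0.0283495 = 478.53 oz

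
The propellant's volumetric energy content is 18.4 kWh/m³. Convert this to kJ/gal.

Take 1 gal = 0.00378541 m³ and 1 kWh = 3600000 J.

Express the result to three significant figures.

251 kJ/gal

18.4 kWh/m³ × 3600000 J/kWh = 6.624×10⁷ J/m³
6.624×10⁷ J/m³ ÷ 1000 J/kJ × 0.00378541 m³/gal = 250.746 kJ/gal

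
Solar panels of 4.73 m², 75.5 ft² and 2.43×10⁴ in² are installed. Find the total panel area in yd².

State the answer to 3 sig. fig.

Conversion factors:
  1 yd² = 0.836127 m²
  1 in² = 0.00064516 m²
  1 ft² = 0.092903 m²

4.73 m² (already m²)
75.5 ft² × 0.092903 = 7.01418 m²
2.43×10⁴ in² × 0.00064516 = 15.6774 m²
Total: 4.73 + 7.01418 + 15.6774 = 27.4216 m²
In yd²: 27.4216 / 0.836127 = 32.796 yd²

32.8 yd²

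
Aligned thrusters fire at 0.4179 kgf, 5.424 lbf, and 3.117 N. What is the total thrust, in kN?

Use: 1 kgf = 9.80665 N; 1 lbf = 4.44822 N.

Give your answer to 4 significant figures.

0.4179 kgf × 9.80665 = 4.0982 N
5.424 lbf × 4.44822 = 24.1271 N
3.117 N (already N)
Total: 4.0982 + 24.1271 + 3.117 = 31.3423 N
In kN: 31.3423 / 1000 = 0.0313423 kN

0.03134 kN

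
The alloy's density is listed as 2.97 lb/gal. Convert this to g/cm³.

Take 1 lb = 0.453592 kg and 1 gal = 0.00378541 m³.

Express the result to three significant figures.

2.97 lb/gal × 0.453592 kg/lb ÷ 0.00378541 m³/gal = 355.884 kg/m³
355.884 kg/m³ ÷ 0.001 kg/g × 10⁻⁶ m³/cm³ = 0.355884 g/cm³

0.356 g/cm³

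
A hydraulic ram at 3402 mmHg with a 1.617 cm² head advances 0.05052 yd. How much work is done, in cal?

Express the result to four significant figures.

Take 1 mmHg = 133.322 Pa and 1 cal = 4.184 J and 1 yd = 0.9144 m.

3402 mmHg → 453561 Pa
1.617 cm² → 1.617×10⁻⁴ m²
F = P × A = 453561 × 1.617×10⁻⁴ = 73.3408 N
0.05052 yd → 0.0461955 m
W = F × d = 73.3408 × 0.0461955 = 3.38801 J
In cal: 3.38801 / 4.184 = 0.809754 cal

0.8098 cal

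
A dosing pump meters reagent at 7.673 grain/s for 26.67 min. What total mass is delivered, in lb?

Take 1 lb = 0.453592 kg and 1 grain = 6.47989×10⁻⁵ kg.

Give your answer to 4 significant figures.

1.754 lb

7.673 grain/s → 4.97202×10⁻⁴ kg/s
26.67 min → 1600.2 s
m = ṁ × t = 4.97202×10⁻⁴ × 1600.2 = 0.795623 kg
In lb: 0.795623 / 0.453592 = 1.75405 lb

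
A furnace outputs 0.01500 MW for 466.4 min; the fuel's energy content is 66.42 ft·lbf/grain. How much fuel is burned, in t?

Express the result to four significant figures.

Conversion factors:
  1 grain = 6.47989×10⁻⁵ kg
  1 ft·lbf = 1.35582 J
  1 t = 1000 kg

0.3020 t

0.01500 MW → 15000 W
466.4 min → 27984 s
E = P × t = 15000 × 27984 = 4.1976×10⁸ J
66.42 ft·lbf/grain → 1.38974×10⁶ J/kg
m = E / e_s = 4.1976×10⁸ / 1.38974×10⁶ = 302.042 kg
In t: 302.042 / 1000 = 0.302042 t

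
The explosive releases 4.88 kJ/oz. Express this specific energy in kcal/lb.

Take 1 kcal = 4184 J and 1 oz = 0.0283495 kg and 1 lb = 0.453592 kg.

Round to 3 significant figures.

4.88 kJ/oz × 1000 J/kJ ÷ 0.0283495 kg/oz = 172137 J/kg
172137 J/kg ÷ 4184 J/kcal × 0.453592 kg/lb = 18.6616 kcal/lb

18.7 kcal/lb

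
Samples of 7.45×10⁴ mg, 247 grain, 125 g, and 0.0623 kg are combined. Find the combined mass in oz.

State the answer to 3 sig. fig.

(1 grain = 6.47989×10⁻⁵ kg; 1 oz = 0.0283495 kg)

9.80 oz

7.45×10⁴ mg × 10⁻⁶ = 0.0745 kg
247 grain × 6.47989×10⁻⁵ = 0.0160053 kg
125 g × 0.001 = 0.125 kg
0.0623 kg (already kg)
Total: 0.0745 + 0.0160053 + 0.125 + 0.0623 = 0.277805 kg
In oz: 0.277805 / 0.0283495 = 9.79929 oz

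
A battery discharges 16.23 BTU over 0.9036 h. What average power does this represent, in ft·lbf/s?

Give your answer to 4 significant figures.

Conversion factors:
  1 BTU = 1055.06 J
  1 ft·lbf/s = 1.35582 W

3.883 ft·lbf/s

16.23 BTU × 1055.06 → 17123.6 J
0.9036 h × 3600 → 3252.96 s
P = E / t = 17123.6 J / 3252.96 s = 5.26401 W
5.26401 W ÷ (1.35582 W/ft·lbf/s) = 3.88253 ft·lbf/s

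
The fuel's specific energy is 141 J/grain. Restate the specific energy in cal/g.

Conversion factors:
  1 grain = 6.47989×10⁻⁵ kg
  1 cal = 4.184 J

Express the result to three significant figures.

520 cal/g

141 J/grain ÷ 6.47989×10⁻⁵ kg/grain = 2.17596×10⁶ J/kg
2.17596×10⁶ J/kg ÷ 4.184 J/cal × 0.001 kg/g = 520.067 cal/g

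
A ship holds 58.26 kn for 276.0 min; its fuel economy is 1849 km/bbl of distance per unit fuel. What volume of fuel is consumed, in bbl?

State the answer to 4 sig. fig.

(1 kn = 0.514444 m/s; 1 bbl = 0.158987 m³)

58.26 kn → 29.9715 m/s
276.0 min → 16560 s
d = v × t = 29.9715 × 16560 = 496328 m
1849 km/bbl → 1.16299×10⁷ m/m³
V = d / (distance per unit fuel) = 496328 / 1.16299×10⁷ = 0.0426769 m³
In bbl: 0.0426769 / 0.158987 = 0.26843 bbl

0.2684 bbl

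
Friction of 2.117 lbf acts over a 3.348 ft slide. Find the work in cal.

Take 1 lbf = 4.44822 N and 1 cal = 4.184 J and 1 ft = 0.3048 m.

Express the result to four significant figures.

2.117 lbf × 4.44822 = 9.41688 N
3.348 ft × 0.3048 = 1.02047 m
W = F × d = 9.41688 N × 1.02047 m = 9.60964 J
9.60964 J ÷ (4.184 J/cal) = 2.29676 cal

2.297 cal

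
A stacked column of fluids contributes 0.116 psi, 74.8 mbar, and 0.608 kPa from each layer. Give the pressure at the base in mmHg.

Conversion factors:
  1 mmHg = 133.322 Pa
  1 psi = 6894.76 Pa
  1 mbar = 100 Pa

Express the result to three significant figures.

0.116 psi × 6894.76 = 799.792 Pa
74.8 mbar × 100 = 7480 Pa
0.608 kPa × 1000 = 608 Pa
Combined: 799.792 + 7480 + 608 = 8887.79 Pa
In mmHg: 8887.79 / 133.322 = 66.6641 mmHg

66.7 mmHg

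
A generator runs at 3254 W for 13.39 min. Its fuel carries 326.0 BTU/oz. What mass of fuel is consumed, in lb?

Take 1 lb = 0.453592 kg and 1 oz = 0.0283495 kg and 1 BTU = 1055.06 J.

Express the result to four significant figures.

0.4750 lb

13.39 min → 803.4 s
E = P × t = 3254 × 803.4 = 2.61426×10⁶ J
326.0 BTU/oz → 1.21325×10⁷ J/kg
m = E / e_s = 2.61426×10⁶ / 1.21325×10⁷ = 0.215476 kg
In lb: 0.215476 / 0.453592 = 0.475044 lb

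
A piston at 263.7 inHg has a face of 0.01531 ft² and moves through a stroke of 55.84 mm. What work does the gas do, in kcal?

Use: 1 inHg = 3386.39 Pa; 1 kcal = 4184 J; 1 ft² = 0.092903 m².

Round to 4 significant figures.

0.01695 kcal

263.7 inHg → 892991 Pa
0.01531 ft² → 0.00142234 m²
F = P × A = 892991 × 0.00142234 = 1270.14 N
55.84 mm → 0.05584 m
W = F × d = 1270.14 × 0.05584 = 70.9246 J
In kcal: 70.9246 / 4184 = 0.0169514 kcal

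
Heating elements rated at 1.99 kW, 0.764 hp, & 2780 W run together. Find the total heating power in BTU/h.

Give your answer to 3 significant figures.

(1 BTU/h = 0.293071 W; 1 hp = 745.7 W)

1.99 kW × 1000 → 1990 W
0.764 hp × 745.7 → 569.715 W
2780 W (already W)
Total: 1990 + 569.715 + 2780 = 5339.72 W
In BTU/h: 5339.72 / 0.293071 = 18219.9 BTU/h

1.82×10⁴ BTU/h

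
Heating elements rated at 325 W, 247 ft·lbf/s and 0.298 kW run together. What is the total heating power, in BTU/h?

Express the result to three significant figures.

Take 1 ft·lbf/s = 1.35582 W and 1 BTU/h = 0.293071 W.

325 W (already W)
247 ft·lbf/s × 1.35582 → 334.888 W
0.298 kW × 1000 → 298 W
Combined: 325 + 334.888 + 298 = 957.888 W
In BTU/h: 957.888 / 0.293071 = 3268.45 BTU/h

3270 BTU/h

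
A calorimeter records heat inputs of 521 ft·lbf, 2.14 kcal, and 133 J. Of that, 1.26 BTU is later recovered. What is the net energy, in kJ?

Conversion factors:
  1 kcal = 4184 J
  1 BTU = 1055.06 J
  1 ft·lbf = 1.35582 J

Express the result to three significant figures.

521 ft·lbf × 1.35582 → 706.382 J
2.14 kcal × 4184 → 8953.76 J
133 J (already J)
1.26 BTU × 1055.06 → 1329.38 J
Sum: 706.382 + 8953.76 + 133 − 1329.38 = 8463.76 J
In kJ: 8463.76 / 1000 = 8.46376 kJ

8.46 kJ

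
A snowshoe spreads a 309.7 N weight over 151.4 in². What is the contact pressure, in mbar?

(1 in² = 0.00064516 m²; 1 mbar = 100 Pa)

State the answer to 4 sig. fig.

31.71 mbar

151.4 in² × 0.00064516 → 0.0976772 m²
P = F / A = 309.7 N / 0.0976772 m² = 3170.65 Pa
3170.65 Pa ÷ (100 Pa/mbar) = 31.7065 mbar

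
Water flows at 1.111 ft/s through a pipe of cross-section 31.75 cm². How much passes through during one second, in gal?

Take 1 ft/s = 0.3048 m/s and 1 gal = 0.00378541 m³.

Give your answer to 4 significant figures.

1.111 ft/s × 0.3048 → 0.338633 m/s
31.75 cm² × 0.0001 → 0.003175 m²
V = v × A × t = 0.338633 m/s × 0.003175 m² × 1 s = 0.00107516 m³
0.00107516 m³ ÷ (0.00378541 m³/gal) = 0.284027 gal

0.2840 gal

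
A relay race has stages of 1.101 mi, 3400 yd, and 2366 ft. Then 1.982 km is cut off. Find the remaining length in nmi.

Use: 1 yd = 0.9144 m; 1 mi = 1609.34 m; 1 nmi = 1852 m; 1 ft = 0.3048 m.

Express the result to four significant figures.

1.101 mi × 1609.34 = 1771.88 m
3400 yd × 0.9144 = 3108.96 m
2366 ft × 0.3048 = 721.157 m
1.982 km × 1000 = 1982 m
Net: 1771.88 + 3108.96 + 721.157 − 1982 = 3620 m
In nmi: 3620 / 1852 = 1.95464 nmi

1.955 nmi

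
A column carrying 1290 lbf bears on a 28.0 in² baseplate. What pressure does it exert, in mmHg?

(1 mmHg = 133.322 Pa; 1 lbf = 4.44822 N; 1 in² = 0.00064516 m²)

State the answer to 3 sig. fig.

1290 lbf × 4.44822 → 5738.2 N
28.0 in² × 0.00064516 → 0.0180645 m²
P = F / A = 5738.2 N / 0.0180645 m² = 317651 Pa
317651 Pa ÷ (133.322 Pa/mmHg) = 2382.59 mmHg

2380 mmHg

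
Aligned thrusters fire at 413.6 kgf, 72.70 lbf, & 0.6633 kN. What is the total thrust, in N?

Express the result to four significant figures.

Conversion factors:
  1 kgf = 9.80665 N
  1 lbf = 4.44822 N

413.6 kgf × 9.80665 → 4056.03 N
72.70 lbf × 4.44822 → 323.386 N
0.6633 kN × 1000 → 663.3 N
Combined: 4056.03 + 323.386 + 663.3 = 5042.72 N

5043 N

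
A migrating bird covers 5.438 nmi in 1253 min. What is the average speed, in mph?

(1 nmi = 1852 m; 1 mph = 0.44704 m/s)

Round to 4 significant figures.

5.438 nmi × 1852 = 10071.2 m
1253 min × 60 = 75180 s
v = d / t = 10071.2 m / 75180 s = 0.133961 m/s
0.133961 m/s ÷ (0.44704 m/s/mph) = 0.299662 mph

0.2997 mph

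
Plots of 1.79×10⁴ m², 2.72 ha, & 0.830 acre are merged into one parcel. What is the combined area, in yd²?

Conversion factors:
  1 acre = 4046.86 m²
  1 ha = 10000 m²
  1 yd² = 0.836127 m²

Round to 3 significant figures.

5.80×10⁴ yd²

1.79×10⁴ m² (already m²)
2.72 ha × 10000 = 27200 m²
0.830 acre × 4046.86 = 3358.89 m²
Sum: 17900 + 27200 + 3358.89 = 48458.9 m²
In yd²: 48458.9 / 0.836127 = 57956.4 yd²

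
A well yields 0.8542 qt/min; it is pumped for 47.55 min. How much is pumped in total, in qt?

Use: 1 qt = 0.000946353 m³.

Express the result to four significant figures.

0.8542 qt/min → 1.34729×10⁻⁵ m³/s
47.55 min → 2853 s
V = Q × t = 1.34729×10⁻⁵ × 2853 = 0.0384382 m³
In qt: 0.0384382 / 0.000946353 = 40.6172 qt

40.62 qt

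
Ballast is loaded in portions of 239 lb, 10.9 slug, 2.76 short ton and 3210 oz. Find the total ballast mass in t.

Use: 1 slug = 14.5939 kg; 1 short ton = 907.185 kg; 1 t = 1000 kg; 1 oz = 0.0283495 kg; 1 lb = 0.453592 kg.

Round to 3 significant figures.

239 lb × 0.453592 = 108.408 kg
10.9 slug × 14.5939 = 159.074 kg
2.76 short ton × 907.185 = 2503.83 kg
3210 oz × 0.0283495 = 91.0019 kg
Sum: 108.408 + 159.074 + 2503.83 + 91.0019 = 2862.31 kg
In t: 2862.31 / 1000 = 2.86231 t

2.86 t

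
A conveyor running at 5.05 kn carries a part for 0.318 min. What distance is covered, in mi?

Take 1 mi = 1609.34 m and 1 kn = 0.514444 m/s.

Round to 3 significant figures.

5.05 kn × 0.514444 = 2.59794 m/s
0.318 min × 60 = 19.08 s
d = v × t = 2.59794 m/s × 19.08 s = 49.5687 m
49.5687 m ÷ (1609.34 m/mi) = 0.0308006 mi

0.0308 mi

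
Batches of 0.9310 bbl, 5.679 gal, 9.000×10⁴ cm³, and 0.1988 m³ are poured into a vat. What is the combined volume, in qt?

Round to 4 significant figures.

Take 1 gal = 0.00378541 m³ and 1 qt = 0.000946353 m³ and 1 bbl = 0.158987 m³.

484.3 qt

0.9310 bbl × 0.158987 → 0.148017 m³
5.679 gal × 0.00378541 → 0.0214973 m³
9.000×10⁴ cm³ × 10⁻⁶ → 0.09 m³
0.1988 m³ (already m³)
Sum: 0.148017 + 0.0214973 + 0.09 + 0.1988 = 0.458314 m³
In qt: 0.458314 / 0.000946353 = 484.295 qt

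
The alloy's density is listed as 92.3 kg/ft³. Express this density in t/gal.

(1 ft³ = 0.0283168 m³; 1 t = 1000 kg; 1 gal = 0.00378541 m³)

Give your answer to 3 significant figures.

92.3 kg/ft³ ÷ 0.0283168 m³/ft³ = 3259.55 kg/m³
3259.55 kg/m³ ÷ 1000 kg/t × 0.00378541 m³/gal = 0.0123387 t/gal

0.0123 t/gal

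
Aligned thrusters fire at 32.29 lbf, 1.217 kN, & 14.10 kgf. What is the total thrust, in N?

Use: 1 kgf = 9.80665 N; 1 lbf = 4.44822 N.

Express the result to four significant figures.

32.29 lbf × 4.44822 = 143.633 N
1.217 kN × 1000 = 1217 N
14.10 kgf × 9.80665 = 138.274 N
Combined: 143.633 + 1217 + 138.274 = 1498.91 N

1499 N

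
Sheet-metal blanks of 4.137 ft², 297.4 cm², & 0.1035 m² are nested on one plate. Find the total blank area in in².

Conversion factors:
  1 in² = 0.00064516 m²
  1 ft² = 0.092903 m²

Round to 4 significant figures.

4.137 ft² × 0.092903 = 0.38434 m²
297.4 cm² × 0.0001 = 0.02974 m²
0.1035 m² (already m²)
Combined: 0.38434 + 0.02974 + 0.1035 = 0.51758 m²
In in²: 0.51758 / 0.00064516 = 802.251 in²

802.3 in²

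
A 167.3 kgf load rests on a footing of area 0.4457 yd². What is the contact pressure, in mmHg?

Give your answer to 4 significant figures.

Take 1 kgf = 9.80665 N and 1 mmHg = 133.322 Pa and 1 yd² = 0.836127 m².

167.3 kgf × 9.80665 → 1640.65 N
0.4457 yd² × 0.836127 → 0.372662 m²
P = F / A = 1640.65 N / 0.372662 m² = 4402.51 Pa
4402.51 Pa ÷ (133.322 Pa/mmHg) = 33.0216 mmHg

33.02 mmHg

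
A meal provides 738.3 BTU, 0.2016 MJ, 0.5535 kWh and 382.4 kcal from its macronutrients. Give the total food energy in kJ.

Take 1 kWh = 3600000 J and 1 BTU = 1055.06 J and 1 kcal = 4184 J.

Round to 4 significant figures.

738.3 BTU × 1055.06 = 778951 J
0.2016 MJ × 1000000 = 201600 J
0.5535 kWh × 3600000 = 1.9926×10⁶ J
382.4 kcal × 4184 = 1.59996×10⁶ J
Combined: 778951 + 201600 + 1.9926×10⁶ + 1.59996×10⁶ = 4.57311×10⁶ J
In kJ: 4.57311×10⁶ / 1000 = 4573.11 kJ

4573 kJ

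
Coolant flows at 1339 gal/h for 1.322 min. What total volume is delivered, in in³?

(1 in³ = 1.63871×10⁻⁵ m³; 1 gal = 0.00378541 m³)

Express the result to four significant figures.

6815 in³

1339 gal/h → 0.00140796 m³/s
1.322 min → 79.32 s
V = Q × t = 0.00140796 × 79.32 = 0.111679 m³
In in³: 0.111679 / 1.63871×10⁻⁵ = 6815.06 in³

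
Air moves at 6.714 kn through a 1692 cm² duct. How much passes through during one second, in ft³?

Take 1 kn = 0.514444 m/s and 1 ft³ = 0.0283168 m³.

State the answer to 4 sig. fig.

6.714 kn × 0.514444 = 3.45398 m/s
1692 cm² × 0.0001 = 0.1692 m²
V = v × A × t = 3.45398 m/s × 0.1692 m² × 1 s = 0.584413 m³
0.584413 m³ ÷ (0.0283168 m³/ft³) = 20.6384 ft³

20.64 ft³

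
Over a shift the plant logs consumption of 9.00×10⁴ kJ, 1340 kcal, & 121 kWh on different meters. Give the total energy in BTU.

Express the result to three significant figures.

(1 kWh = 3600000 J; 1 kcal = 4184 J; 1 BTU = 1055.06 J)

5.03×10⁵ BTU

9.00×10⁴ kJ × 1000 = 9×10⁷ J
1340 kcal × 4184 = 5.60656×10⁶ J
121 kWh × 3600000 = 4.356×10⁸ J
Total: 9×10⁷ + 5.60656×10⁶ + 4.356×10⁸ = 5.31207×10⁸ J
In BTU: 5.31207×10⁸ / 1055.06 = 503485 BTU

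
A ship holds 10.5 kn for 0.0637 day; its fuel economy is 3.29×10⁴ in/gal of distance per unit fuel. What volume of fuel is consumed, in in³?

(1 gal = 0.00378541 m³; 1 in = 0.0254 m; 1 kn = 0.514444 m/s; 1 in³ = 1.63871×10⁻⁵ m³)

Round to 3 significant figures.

10.5 kn → 5.40166 m/s
0.0637 day → 5503.68 s
d = v × t = 5.40166 × 5503.68 = 29729 m
3.29×10⁴ in/gal → 220758 m/m³
V = d / (distance per unit fuel) = 29729 / 220758 = 0.134668 m³
In in³: 0.134668 / 1.63871×10⁻⁵ = 8217.93 in³

8220 in³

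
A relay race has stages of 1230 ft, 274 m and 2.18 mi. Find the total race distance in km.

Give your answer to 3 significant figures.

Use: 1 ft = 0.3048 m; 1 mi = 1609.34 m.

1230 ft × 0.3048 = 374.904 m
274 m (already m)
2.18 mi × 1609.34 = 3508.36 m
Combined: 374.904 + 274 + 3508.36 = 4157.26 m
In km: 4157.26 / 1000 = 4.15726 km

4.16 km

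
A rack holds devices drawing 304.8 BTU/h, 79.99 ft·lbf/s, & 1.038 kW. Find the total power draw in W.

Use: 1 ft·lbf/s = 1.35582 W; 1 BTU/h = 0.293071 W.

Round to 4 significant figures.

304.8 BTU/h × 0.293071 = 89.328 W
79.99 ft·lbf/s × 1.35582 = 108.452 W
1.038 kW × 1000 = 1038 W
Sum: 89.328 + 108.452 + 1038 = 1235.78 W

1236 W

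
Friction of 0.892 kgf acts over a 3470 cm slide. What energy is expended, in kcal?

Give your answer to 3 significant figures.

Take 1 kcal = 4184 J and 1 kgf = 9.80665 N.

0.0725 kcal

0.892 kgf × 9.80665 → 8.74753 N
3470 cm × 0.01 → 34.7 m
W = F × d = 8.74753 N × 34.7 m = 303.539 J
303.539 J ÷ (4184 J/kcal) = 0.0725476 kcal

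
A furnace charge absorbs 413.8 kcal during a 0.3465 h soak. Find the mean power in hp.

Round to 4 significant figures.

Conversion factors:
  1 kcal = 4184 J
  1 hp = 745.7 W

413.8 kcal × 4184 = 1.73134×10⁶ J
0.3465 h × 3600 = 1247.4 s
P = E / t = 1.73134×10⁶ J / 1247.4 s = 1387.96 W
1387.96 W ÷ (745.7 W/hp) = 1.86128 hp

1.861 hp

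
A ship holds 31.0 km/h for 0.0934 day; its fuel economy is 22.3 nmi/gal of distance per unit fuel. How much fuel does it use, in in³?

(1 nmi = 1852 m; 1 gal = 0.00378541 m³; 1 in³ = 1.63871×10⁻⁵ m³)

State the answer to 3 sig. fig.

389 in³

31.0 km/h → 8.61111 m/s
0.0934 day → 8069.76 s
d = v × t = 8.61111 × 8069.76 = 69489.6 m
22.3 nmi/gal → 1.09102×10⁷ m/m³
V = d / (distance per unit fuel) = 69489.6 / 1.09102×10⁷ = 0.00636923 m³
In in³: 0.00636923 / 1.63871×10⁻⁵ = 388.673 in³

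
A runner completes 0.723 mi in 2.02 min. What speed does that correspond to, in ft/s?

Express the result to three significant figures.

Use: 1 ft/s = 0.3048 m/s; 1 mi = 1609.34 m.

0.723 mi × 1609.34 → 1163.55 m
2.02 min × 60 → 121.2 s
v = d / t = 1163.55 m / 121.2 s = 9.60025 m/s
9.60025 m/s ÷ (0.3048 m/s/ft/s) = 31.4969 ft/s

31.5 ft/s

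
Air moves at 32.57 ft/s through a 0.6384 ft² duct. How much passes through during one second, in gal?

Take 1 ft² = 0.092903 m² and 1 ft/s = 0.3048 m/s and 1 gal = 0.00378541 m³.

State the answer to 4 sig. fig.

32.57 ft/s × 0.3048 = 9.92734 m/s
0.6384 ft² × 0.092903 = 0.0593093 m²
V = v × A × t = 9.92734 m/s × 0.0593093 m² × 1 s = 0.588784 m³
0.588784 m³ ÷ (0.00378541 m³/gal) = 155.54 gal

155.5 gal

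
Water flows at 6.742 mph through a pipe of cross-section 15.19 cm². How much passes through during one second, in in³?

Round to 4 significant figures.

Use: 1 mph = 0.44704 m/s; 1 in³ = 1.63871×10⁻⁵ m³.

279.4 in³

6.742 mph × 0.44704 → 3.01394 m/s
15.19 cm² × 0.0001 → 0.001519 m²
V = v × A × t = 3.01394 m/s × 0.001519 m² × 1 s = 0.00457817 m³
0.00457817 m³ ÷ (1.63871×10⁻⁵ m³/in³) = 279.376 in³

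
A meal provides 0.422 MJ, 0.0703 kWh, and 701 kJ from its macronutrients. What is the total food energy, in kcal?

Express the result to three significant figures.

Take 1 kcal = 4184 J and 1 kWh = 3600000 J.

329 kcal

0.422 MJ × 1000000 = 422000 J
0.0703 kWh × 3600000 = 253080 J
701 kJ × 1000 = 701000 J
Combined: 422000 + 253080 + 701000 = 1.37608×10⁶ J
In kcal: 1.37608×10⁶ / 4184 = 328.891 kcal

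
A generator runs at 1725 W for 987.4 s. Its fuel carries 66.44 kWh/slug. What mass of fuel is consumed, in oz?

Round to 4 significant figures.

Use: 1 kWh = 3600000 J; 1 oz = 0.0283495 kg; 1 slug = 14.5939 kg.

E = P × t = 1725 × 987.4 = 1.70326×10⁶ J
66.44 kWh/slug → 1.63893×10⁷ J/kg
m = E / e_s = 1.70326×10⁶ / 1.63893×10⁷ = 0.103925 kg
In oz: 0.103925 / 0.0283495 = 3.66585 oz

3.666 oz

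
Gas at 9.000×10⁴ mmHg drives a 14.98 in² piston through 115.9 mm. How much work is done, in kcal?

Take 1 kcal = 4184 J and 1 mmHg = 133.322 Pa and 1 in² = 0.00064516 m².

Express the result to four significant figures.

9.000×10⁴ mmHg → 1.1999×10⁷ Pa
14.98 in² → 0.0096645 m²
F = P × A = 1.1999×10⁷ × 0.0096645 = 115964 N
115.9 mm → 0.1159 m
W = F × d = 115964 × 0.1159 = 13440.2 J
In kcal: 13440.2 / 4184 = 3.21228 kcal

3.212 kcal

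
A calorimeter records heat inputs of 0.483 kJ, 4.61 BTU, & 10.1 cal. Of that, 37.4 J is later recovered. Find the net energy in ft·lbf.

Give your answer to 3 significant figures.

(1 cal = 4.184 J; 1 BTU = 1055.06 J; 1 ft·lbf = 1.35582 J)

3950 ft·lbf

0.483 kJ × 1000 = 483 J
4.61 BTU × 1055.06 = 4863.83 J
10.1 cal × 4.184 = 42.2584 J
37.4 J (already J)
Result: 483 + 4863.83 + 42.2584 − 37.4 = 5351.69 J
In ft·lbf: 5351.69 / 1.35582 = 3947.2 ft·lbf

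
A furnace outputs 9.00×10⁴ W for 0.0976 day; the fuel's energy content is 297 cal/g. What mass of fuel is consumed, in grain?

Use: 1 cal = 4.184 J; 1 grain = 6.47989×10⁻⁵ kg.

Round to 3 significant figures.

9.43×10⁶ grain

0.0976 day → 8432.64 s
E = P × t = 90000 × 8432.64 = 7.58938×10⁸ J
297 cal/g → 1.24265×10⁶ J/kg
m = E / e_s = 7.58938×10⁸ / 1.24265×10⁶ = 610.742 kg
In grain: 610.742 / 6.47989×10⁻⁵ = 9.42519×10⁶ grain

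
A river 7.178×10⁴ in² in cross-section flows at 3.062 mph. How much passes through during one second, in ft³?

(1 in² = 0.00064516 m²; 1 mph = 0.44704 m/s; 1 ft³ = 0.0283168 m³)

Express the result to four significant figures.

2239 ft³

3.062 mph × 0.44704 → 1.36884 m/s
7.178×10⁴ in² × 0.00064516 → 46.3096 m²
V = v × A × t = 1.36884 m/s × 46.3096 m² × 1 s = 63.3904 m³
63.3904 m³ ÷ (0.0283168 m³/ft³) = 2238.61 ft³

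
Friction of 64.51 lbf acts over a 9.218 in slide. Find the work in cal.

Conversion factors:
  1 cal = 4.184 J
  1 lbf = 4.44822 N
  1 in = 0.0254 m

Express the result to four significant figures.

64.51 lbf × 4.44822 = 286.955 N
9.218 in × 0.0254 = 0.234137 m
W = F × d = 286.955 N × 0.234137 m = 67.1868 J
67.1868 J ÷ (4.184 J/cal) = 16.058 cal

16.06 cal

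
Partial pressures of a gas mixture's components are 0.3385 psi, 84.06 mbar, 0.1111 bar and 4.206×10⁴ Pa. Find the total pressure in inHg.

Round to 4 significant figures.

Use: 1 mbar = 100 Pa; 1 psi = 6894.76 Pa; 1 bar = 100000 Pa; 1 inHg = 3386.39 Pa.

0.3385 psi × 6894.76 = 2333.88 Pa
84.06 mbar × 100 = 8406 Pa
0.1111 bar × 100000 = 11110 Pa
4.206×10⁴ Pa (already Pa)
Combined: 2333.88 + 8406 + 11110 + 42060 = 63909.9 Pa
In inHg: 63909.9 / 3386.39 = 18.8726 inHg

18.87 inHg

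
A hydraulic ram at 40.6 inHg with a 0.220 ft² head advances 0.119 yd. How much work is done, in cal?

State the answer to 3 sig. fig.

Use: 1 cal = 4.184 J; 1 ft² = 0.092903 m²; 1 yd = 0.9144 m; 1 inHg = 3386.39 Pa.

40.6 inHg → 137487 Pa
0.220 ft² → 0.0204387 m²
F = P × A = 137487 × 0.0204387 = 2810.06 N
0.119 yd → 0.108814 m
W = F × d = 2810.06 × 0.108814 = 305.774 J
In cal: 305.774 / 4.184 = 73.0817 cal

73.1 cal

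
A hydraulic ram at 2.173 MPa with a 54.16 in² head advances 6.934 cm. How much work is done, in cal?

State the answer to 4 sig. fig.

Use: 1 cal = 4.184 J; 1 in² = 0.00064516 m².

1258 cal

2.173 MPa → 2.173×10⁶ Pa
54.16 in² → 0.0349419 m²
F = P × A = 2.173×10⁶ × 0.0349419 = 75928.7 N
6.934 cm → 0.06934 m
W = F × d = 75928.7 × 0.06934 = 5264.9 J
In cal: 5264.9 / 4.184 = 1258.34 cal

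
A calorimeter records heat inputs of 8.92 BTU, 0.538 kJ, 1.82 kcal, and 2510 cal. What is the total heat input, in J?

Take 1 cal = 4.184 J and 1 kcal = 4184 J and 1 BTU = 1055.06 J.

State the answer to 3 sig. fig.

2.81×10⁴ J

8.92 BTU × 1055.06 → 9411.14 J
0.538 kJ × 1000 → 538 J
1.82 kcal × 4184 → 7614.88 J
2510 cal × 4.184 → 10501.8 J
Combined: 9411.14 + 538 + 7614.88 + 10501.8 = 28065.8 J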